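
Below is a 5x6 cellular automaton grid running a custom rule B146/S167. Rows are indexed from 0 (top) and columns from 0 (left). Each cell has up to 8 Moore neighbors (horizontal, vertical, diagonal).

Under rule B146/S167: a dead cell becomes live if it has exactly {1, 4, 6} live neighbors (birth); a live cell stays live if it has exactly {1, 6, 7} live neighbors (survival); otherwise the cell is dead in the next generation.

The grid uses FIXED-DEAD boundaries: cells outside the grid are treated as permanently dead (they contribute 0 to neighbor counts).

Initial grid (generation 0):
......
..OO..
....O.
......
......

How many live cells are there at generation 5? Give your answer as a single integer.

Answer: 11

Derivation:
Simulating step by step:
Generation 0 (given above): 3 live cells
Generation 1: 11 live cells
.O..O.
.OO..O
.O..OO
...OOO
......
Generation 2: 7 live cells
....O.
....O.
..OO..
OO....
..O...
Generation 3: 9 live cells
....O.
.O.O..
.....O
O.O.O.
..OO..
Generation 4: 10 live cells
OO..OO
O..O..
.....O
...O..
O....O
Generation 5: 11 live cells
.....O
...OO.
OO....
OOO...
.OOO..
Population at generation 5: 11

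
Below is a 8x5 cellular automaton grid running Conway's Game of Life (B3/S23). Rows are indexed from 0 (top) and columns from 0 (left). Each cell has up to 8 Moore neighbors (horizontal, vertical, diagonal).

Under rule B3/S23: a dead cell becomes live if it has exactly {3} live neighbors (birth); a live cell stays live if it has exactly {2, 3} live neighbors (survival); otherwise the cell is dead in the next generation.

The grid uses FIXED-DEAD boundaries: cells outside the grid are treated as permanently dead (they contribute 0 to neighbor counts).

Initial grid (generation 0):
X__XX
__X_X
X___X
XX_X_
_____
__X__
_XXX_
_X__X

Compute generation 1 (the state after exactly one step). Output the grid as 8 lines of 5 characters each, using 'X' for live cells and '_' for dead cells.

Answer: ___XX
_X__X
X_X_X
XX___
_XX__
_XXX_
_X_X_
_X_X_

Derivation:
Simulating step by step:
Generation 0 (given above): 16 live cells
Generation 1: 18 live cells
(generation 1 grid is the final answer)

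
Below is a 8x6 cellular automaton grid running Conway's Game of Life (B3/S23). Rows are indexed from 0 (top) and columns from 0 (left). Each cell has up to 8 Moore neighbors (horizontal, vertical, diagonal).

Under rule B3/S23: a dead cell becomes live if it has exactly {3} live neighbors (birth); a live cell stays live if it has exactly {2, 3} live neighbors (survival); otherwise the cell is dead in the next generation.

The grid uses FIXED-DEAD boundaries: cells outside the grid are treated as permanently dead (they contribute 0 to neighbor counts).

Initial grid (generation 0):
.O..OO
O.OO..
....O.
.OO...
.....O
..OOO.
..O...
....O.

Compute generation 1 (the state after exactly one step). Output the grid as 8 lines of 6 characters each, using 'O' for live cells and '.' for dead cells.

Simulating step by step:
Generation 0 (given above): 15 live cells
Generation 1: 15 live cells
(generation 1 grid is the final answer)

Answer: .OOOO.
.OOO.O
......
......
.O..O.
..OOO.
..O.O.
......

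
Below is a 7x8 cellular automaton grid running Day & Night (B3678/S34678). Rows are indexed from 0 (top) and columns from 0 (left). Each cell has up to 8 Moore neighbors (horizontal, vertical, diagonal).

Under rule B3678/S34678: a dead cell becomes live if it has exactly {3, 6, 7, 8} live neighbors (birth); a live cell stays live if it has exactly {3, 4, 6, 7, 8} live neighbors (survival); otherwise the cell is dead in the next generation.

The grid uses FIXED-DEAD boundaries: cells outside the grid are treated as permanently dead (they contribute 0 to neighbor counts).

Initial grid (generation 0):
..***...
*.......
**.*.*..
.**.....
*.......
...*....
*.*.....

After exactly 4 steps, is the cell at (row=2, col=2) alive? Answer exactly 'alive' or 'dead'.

Answer: alive

Derivation:
Simulating step by step:
Generation 0 (given above): 14 live cells
Generation 1: 7 live cells
........
........
**......
.**.....
.**.....
.*......
........
Generation 2: 7 live cells
........
........
.**.....
..*.....
***.....
..*.....
........
Generation 3: 7 live cells
........
........
........
****....
.***....
........
........
Generation 4: 8 live cells
........
........
.**.....
.*.*....
**.*....
..*.....
........

Cell (2,2) at generation 4: 1 -> alive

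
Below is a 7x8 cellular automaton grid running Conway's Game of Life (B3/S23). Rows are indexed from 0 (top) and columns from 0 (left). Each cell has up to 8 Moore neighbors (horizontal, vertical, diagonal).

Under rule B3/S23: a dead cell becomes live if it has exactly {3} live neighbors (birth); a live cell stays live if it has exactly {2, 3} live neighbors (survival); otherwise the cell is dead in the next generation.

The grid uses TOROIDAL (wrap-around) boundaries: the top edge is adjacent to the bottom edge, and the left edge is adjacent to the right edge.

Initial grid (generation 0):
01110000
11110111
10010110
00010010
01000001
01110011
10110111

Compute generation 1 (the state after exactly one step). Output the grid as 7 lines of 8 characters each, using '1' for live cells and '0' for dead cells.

Simulating step by step:
Generation 0 (given above): 29 live cells
Generation 1: 15 live cells
(generation 1 grid is the final answer)

Answer: 00000000
00000100
10010000
10101110
01010001
00011100
00000100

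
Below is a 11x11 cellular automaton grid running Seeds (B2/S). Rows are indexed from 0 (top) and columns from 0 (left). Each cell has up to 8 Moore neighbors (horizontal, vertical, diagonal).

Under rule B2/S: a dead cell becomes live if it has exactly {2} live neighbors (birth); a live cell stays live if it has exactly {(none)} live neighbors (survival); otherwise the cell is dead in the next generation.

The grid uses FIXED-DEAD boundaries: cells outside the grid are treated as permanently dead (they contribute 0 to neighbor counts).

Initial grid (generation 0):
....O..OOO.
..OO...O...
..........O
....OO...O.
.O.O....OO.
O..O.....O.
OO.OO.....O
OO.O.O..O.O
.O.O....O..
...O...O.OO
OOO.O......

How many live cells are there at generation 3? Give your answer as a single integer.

Simulating step by step:
Generation 0 (given above): 40 live cells
Generation 1: 21 live cells
..O...O....
....O.O...O
..O..OO.OO.
..OO.......
O....O.....
...........
.....O..O..
.......O...
......O....
...........
........OOO
Generation 2: 25 live cells
...O...O...
.OO.....O..
.O........O
.......OOO.
.OOOO......
....OOO....
......OO...
.....O..O..
.......O...
.......OO.O
...........
Generation 3: 18 live cells
.O......O..
O..O...O.O.
O..........
O...O.....O
.........O.
.O.........
........O..
...........
...........
......O..O.
.......OOO.
Population at generation 3: 18

Answer: 18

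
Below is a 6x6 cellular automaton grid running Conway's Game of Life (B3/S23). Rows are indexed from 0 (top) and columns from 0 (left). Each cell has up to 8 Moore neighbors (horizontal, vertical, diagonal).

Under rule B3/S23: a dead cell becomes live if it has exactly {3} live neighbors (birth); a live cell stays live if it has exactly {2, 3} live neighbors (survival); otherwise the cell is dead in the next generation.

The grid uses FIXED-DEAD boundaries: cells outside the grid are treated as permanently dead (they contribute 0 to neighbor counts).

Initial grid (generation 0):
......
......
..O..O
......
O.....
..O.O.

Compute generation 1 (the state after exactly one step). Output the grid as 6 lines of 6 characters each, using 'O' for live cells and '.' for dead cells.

Answer: ......
......
......
......
......
......

Derivation:
Simulating step by step:
Generation 0 (given above): 5 live cells
Generation 1: 0 live cells
(generation 1 grid is the final answer)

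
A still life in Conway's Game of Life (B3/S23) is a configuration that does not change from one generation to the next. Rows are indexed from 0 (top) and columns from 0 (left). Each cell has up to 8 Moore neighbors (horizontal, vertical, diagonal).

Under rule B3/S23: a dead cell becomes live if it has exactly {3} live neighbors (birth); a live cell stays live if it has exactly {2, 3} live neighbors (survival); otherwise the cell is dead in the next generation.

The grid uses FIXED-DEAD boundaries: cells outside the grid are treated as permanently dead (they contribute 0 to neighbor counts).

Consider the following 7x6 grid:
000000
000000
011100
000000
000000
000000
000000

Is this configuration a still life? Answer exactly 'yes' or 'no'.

Answer: no

Derivation:
Compute generation 1 and compare to generation 0 (given above):
Generation 1:
000000
001000
001000
001000
000000
000000
000000
Cell (1,2) differs: gen0=0 vs gen1=1 -> NOT a still life.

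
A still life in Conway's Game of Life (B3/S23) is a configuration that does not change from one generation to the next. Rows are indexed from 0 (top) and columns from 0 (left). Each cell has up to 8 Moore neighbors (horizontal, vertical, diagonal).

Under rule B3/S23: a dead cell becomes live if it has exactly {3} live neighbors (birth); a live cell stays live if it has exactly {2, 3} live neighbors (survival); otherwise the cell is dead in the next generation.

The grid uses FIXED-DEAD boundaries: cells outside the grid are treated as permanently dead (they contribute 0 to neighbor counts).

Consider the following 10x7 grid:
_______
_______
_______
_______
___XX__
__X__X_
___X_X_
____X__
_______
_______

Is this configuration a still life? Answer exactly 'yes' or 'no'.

Answer: yes

Derivation:
Compute generation 1 and compare to generation 0 (given above):
Generation 1:
_______
_______
_______
_______
___XX__
__X__X_
___X_X_
____X__
_______
_______
The grids are IDENTICAL -> still life.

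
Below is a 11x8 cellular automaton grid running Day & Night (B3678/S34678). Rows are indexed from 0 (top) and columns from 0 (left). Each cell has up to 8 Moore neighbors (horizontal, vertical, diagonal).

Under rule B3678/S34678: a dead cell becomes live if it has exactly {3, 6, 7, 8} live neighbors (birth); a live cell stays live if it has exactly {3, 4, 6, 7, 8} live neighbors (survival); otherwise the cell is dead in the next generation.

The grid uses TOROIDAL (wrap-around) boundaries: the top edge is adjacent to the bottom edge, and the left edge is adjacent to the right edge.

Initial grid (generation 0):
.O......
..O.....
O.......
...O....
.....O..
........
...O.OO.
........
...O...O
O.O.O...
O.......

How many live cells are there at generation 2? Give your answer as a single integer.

Answer: 3

Derivation:
Simulating step by step:
Generation 0 (given above): 14 live cells
Generation 1: 9 live cells
........
.O......
........
........
........
....OOO.
........
....O.O.
........
.O.O...O
........
Generation 2: 3 live cells
........
........
........
........
.....O..
........
....O.O.
........
........
........
........
Population at generation 2: 3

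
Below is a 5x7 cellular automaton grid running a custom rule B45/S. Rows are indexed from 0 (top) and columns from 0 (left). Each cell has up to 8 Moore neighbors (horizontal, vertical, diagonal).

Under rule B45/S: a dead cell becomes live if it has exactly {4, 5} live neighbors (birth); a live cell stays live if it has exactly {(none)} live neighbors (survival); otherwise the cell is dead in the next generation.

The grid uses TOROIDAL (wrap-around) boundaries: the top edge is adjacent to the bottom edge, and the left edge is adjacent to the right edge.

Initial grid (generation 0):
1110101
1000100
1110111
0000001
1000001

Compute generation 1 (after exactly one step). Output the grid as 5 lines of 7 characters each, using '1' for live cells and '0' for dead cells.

Simulating step by step:
Generation 0 (given above): 16 live cells
Generation 1: 7 live cells
(generation 1 grid is the final answer)

Answer: 0000010
0011000
0000000
0100010
0100010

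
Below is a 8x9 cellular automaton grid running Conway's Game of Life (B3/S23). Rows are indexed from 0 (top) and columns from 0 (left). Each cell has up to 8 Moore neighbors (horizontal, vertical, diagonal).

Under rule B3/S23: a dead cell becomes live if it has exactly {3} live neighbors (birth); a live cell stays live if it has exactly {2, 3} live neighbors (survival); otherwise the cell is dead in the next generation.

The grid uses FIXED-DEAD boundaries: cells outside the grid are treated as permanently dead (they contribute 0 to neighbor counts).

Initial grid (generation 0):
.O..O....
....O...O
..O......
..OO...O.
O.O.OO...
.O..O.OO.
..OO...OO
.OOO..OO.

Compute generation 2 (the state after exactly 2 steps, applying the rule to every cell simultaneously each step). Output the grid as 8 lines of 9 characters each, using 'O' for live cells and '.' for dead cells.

Simulating step by step:
Generation 0 (given above): 25 live cells
Generation 1: 21 live cells
.........
...O.....
..O......
..O.O....
..O.OO.O.
.O..O.OOO
....OO..O
.O.O..OOO
Generation 2: 19 live cells
(generation 2 grid is the final answer)

Answer: .........
.........
..O......
.OO.OO...
.OO.O..OO
........O
..OOO....
....OOOOO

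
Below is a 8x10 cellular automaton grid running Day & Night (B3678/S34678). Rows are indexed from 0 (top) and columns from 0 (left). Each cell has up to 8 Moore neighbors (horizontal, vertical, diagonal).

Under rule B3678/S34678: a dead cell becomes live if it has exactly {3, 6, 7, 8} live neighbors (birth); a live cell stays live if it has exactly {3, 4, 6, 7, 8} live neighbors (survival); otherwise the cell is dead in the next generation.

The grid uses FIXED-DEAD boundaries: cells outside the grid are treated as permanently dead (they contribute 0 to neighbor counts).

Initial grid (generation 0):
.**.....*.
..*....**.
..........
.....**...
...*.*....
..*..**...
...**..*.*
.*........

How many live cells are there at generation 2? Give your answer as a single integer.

Answer: 12

Derivation:
Simulating step by step:
Generation 0 (given above): 18 live cells
Generation 1: 11 live cells
.......*..
.*........
......**..
....*.....
.....*....
.....**...
..*..**...
..........
Generation 2: 12 live cells
..........
......**..
..........
.....**...
....***...
....***...
.....**...
..........
Population at generation 2: 12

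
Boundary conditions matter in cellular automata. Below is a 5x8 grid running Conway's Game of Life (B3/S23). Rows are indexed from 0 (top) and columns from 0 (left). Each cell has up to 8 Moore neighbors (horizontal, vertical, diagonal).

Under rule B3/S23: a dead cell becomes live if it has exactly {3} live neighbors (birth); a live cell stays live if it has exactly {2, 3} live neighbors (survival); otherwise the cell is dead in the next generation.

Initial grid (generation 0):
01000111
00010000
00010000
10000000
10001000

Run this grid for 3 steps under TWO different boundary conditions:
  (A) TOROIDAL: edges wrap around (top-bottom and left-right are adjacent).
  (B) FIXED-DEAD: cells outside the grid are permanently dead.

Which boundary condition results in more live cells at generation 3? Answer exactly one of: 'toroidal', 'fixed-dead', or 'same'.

Answer: toroidal

Derivation:
Under TOROIDAL boundary, generation 3:
11100001
00011100
00000000
00000000
11011000
Population = 11

Under FIXED-DEAD boundary, generation 3:
00000000
00000000
00000000
00000000
00000000
Population = 0

Comparison: toroidal=11, fixed-dead=0 -> toroidal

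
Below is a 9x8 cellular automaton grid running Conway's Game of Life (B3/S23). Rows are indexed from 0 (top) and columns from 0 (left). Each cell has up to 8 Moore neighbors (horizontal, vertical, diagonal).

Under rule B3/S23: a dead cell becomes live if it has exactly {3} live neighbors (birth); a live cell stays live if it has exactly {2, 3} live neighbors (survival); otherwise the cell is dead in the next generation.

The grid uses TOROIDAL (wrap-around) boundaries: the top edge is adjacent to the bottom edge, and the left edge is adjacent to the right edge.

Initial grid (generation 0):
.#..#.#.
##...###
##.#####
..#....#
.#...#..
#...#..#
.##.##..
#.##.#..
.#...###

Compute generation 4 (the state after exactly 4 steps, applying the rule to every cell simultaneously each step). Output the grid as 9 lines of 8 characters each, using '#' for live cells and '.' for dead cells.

Simulating step by step:
Generation 0 (given above): 34 live cells
Generation 1: 27 live cells
.##.#...
...#....
...##...
..##...#
.#....##
#.###.#.
..#..###
#..#...#
.#.#...#
Generation 2: 27 live cells
##..#...
........
....#...
#.###.##
.#..###.
#.###...
..#..#..
.#.##...
.#.##..#
Generation 3: 22 live cells
#####...
........
....##.#
###...##
......#.
..#...#.
.....#..
##...#..
.#...#..
Generation 4: 30 live cells
(generation 4 grid is the final answer)

Answer: #####...
###..#..
.#...#.#
##......
#.#..##.
.....##.
.#...##.
##..###.
...#.#..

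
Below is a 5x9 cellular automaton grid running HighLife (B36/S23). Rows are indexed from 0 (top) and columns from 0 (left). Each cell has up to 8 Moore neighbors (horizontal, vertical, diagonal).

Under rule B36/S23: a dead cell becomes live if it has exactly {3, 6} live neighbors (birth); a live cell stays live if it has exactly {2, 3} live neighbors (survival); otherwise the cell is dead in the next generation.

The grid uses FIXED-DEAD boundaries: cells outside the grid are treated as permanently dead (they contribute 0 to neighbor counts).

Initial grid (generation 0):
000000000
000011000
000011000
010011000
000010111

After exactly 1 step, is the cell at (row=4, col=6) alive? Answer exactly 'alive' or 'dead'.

Answer: alive

Derivation:
Simulating step by step:
Generation 0 (given above): 11 live cells
Generation 1: 9 live cells
000000000
000011000
000100100
000100010
000010110

Cell (4,6) at generation 1: 1 -> alive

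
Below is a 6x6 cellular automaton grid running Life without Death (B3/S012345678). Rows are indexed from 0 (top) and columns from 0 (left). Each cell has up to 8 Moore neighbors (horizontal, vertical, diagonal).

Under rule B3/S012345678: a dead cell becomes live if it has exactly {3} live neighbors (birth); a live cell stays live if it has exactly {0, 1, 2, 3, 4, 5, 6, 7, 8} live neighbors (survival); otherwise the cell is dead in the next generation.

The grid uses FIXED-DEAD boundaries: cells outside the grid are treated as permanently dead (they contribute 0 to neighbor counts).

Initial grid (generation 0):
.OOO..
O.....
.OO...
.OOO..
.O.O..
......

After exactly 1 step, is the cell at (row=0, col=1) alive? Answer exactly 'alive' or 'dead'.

Answer: alive

Derivation:
Simulating step by step:
Generation 0 (given above): 11 live cells
Generation 1: 15 live cells
.OOO..
O..O..
OOOO..
OOOO..
.O.O..
......

Cell (0,1) at generation 1: 1 -> alive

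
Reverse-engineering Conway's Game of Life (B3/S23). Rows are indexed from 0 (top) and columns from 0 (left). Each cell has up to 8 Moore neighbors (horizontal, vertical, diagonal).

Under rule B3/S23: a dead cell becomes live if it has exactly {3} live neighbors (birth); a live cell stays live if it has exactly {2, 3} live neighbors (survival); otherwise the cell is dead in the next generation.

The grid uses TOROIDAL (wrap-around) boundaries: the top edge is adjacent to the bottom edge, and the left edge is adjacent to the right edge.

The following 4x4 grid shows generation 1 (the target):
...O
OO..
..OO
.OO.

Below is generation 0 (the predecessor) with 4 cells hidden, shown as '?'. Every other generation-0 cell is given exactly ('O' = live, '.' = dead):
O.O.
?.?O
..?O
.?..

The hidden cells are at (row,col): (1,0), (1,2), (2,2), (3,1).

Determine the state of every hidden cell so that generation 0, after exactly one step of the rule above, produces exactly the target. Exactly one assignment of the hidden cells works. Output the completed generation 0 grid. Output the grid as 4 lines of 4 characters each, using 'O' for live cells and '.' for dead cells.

Answer: O.O.
...O
..OO
....

Derivation:
Hidden generation-0 cells (in order): (1,0), (1,2), (2,2), (3,1).
A hidden cell only influences target cells in its own 3x3 neighborhood. Try each of the 2^4 = 16 assignments, step the completed generation 0 forward once under B3/S23, and compare with the target:
  (1,0)=. (1,2)=. (2,2)=. (3,1)=. -> step gives (1,1)='.' but target has 'O' -> reject
  (1,0)=. (1,2)=. (2,2)=. (3,1)=O -> step gives (0,0)='O' but target has '.' -> reject
  (1,0)=. (1,2)=. (2,2)=O (3,1)=. -> step reproduces the target at every cell -> ACCEPT
  (1,0)=. (1,2)=. (2,2)=O (3,1)=O -> step gives (0,0)='O' but target has '.' -> reject
  (1,0)=. (1,2)=O (2,2)=. (3,1)=. -> step gives (0,1)='O' but target has '.' -> reject
  (1,0)=. (1,2)=O (2,2)=. (3,1)=O -> step gives (0,0)='O' but target has '.' -> reject
  (1,0)=. (1,2)=O (2,2)=O (3,1)=. -> step gives (0,1)='O' but target has '.' -> reject
  (1,0)=. (1,2)=O (2,2)=O (3,1)=O -> step gives (0,0)='O' but target has '.' -> reject
  (1,0)=O (1,2)=. (2,2)=. (3,1)=. -> step gives (0,0)='O' but target has '.' -> reject
  (1,0)=O (1,2)=. (2,2)=. (3,1)=O -> step gives (0,0)='O' but target has '.' -> reject
  (1,0)=O (1,2)=. (2,2)=O (3,1)=. -> step gives (0,0)='O' but target has '.' -> reject
  (1,0)=O (1,2)=. (2,2)=O (3,1)=O -> step gives (0,0)='O' but target has '.' -> reject
  (1,0)=O (1,2)=O (2,2)=. (3,1)=. -> step gives (0,0)='O' but target has '.' -> reject
  (1,0)=O (1,2)=O (2,2)=. (3,1)=O -> step gives (0,0)='O' but target has '.' -> reject
  (1,0)=O (1,2)=O (2,2)=O (3,1)=. -> step gives (0,0)='O' but target has '.' -> reject
  (1,0)=O (1,2)=O (2,2)=O (3,1)=O -> step gives (0,0)='O' but target has '.' -> reject
Unique solution: (1,0)=dead, (1,2)=dead, (2,2)=live, (3,1)=dead.
Check: live-neighbor counts of every cell in the completed generation 0:
1213
3344
2122
2334
Applying B3/S23 to generation 0 with these counts gives:
...O
OO..
..OO
.OO.
which matches the target exactly.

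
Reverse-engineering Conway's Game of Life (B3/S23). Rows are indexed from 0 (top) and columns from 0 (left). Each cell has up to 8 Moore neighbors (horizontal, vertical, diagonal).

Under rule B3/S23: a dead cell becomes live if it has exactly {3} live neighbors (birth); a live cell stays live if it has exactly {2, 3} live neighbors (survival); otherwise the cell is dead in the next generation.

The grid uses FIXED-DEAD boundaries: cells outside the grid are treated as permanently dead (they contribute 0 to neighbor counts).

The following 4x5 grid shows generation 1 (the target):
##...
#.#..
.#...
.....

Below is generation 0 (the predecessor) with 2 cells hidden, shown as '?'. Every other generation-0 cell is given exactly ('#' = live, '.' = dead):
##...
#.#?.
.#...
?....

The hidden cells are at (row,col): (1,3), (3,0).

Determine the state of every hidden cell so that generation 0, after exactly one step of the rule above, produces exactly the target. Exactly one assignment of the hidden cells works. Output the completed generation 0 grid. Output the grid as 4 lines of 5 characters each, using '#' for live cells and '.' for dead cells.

Hidden generation-0 cells (in order): (1,3), (3,0).
A hidden cell only influences target cells in its own 3x3 neighborhood. Try each of the 2^2 = 4 assignments, step the completed generation 0 forward once under B3/S23, and compare with the target:
  (1,3)=. (3,0)=. -> step reproduces the target at every cell -> ACCEPT
  (1,3)=. (3,0)=# -> step gives (2,0)='#' but target has '.' -> reject
  (1,3)=# (3,0)=. -> step gives (0,2)='#' but target has '.' -> reject
  (1,3)=# (3,0)=# -> step gives (0,2)='#' but target has '.' -> reject
Unique solution: (1,3)=dead, (3,0)=dead.
Check: live-neighbor counts of every cell in the completed generation 0:
23210
35210
22210
11100
Applying B3/S23 to generation 0 with these counts gives:
##...
#.#..
.#...
.....
which matches the target exactly.

Answer: ##...
#.#..
.#...
.....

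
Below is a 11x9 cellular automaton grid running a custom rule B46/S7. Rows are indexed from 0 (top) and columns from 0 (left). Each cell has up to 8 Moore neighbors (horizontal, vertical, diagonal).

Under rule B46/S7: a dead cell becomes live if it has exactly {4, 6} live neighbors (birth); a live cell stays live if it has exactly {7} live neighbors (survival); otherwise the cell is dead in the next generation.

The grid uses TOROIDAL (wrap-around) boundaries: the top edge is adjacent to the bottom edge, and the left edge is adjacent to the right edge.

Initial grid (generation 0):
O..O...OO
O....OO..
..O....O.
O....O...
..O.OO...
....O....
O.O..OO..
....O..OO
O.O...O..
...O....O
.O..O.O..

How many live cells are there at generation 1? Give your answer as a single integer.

Simulating step by step:
Generation 0 (given above): 30 live cells
Generation 1: 13 live cells
.....OO..
.......O.
......O..
.........
.........
...O.....
.........
.O...OO..
.......OO
.........
O......OO
Population at generation 1: 13

Answer: 13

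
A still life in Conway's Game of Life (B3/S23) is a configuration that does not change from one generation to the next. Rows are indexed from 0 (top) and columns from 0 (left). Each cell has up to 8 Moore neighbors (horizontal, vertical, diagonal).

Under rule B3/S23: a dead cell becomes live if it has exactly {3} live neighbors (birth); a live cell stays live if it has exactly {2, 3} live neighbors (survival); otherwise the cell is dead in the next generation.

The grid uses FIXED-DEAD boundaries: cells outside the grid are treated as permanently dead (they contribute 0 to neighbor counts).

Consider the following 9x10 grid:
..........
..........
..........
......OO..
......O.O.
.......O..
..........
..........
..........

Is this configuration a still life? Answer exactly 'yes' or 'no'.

Compute generation 1 and compare to generation 0 (given above):
Generation 1:
..........
..........
..........
......OO..
......O.O.
.......O..
..........
..........
..........
The grids are IDENTICAL -> still life.

Answer: yes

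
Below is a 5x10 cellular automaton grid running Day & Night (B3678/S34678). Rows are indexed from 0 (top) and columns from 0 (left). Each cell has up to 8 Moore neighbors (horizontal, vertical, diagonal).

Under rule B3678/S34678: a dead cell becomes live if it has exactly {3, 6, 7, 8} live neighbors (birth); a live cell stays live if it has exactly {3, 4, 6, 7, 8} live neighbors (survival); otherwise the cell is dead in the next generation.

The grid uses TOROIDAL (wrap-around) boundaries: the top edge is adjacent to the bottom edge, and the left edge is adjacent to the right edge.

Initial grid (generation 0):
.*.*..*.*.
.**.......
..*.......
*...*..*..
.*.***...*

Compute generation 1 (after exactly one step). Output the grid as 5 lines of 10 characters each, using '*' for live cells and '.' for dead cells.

Answer: .***.*....
.***......
...*......
.**.**....
...******.

Derivation:
Simulating step by step:
Generation 0 (given above): 15 live cells
Generation 1: 18 live cells
(generation 1 grid is the final answer)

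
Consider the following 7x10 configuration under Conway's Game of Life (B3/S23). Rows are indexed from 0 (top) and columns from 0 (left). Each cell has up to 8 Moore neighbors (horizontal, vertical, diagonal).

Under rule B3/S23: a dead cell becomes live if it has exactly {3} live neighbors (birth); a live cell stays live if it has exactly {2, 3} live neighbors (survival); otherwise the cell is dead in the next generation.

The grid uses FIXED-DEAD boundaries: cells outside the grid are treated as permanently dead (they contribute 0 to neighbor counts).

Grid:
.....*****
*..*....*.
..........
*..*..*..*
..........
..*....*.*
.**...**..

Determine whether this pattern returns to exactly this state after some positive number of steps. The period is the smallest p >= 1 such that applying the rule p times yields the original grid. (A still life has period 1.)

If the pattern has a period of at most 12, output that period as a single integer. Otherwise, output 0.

Simulating and comparing each generation to the original:
Gen 0 (original, given above): 19 live cells
Gen 1: 18 live cells, differs from original
Gen 2: 13 live cells, differs from original
Gen 3: 7 live cells, differs from original
Gen 4: 6 live cells, differs from original
Gen 5: 4 live cells, differs from original
Gen 6: 4 live cells, differs from original
Gen 7: 4 live cells, differs from original
Gen 8: 4 live cells, differs from original
Gen 9: 4 live cells, differs from original
Gen 10: 4 live cells, differs from original
Gen 11: 4 live cells, differs from original
Gen 12: 4 live cells, differs from original
No period found within 12 steps.

Answer: 0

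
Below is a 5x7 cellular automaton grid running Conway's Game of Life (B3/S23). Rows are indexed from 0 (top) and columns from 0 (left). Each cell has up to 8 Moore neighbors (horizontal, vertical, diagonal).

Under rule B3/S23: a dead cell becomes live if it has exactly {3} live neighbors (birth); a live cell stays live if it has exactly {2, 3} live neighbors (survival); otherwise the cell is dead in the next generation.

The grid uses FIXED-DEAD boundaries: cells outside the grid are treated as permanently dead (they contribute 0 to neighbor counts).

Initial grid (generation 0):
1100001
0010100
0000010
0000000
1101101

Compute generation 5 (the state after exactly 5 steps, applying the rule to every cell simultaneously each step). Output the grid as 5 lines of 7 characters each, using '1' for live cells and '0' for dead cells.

Answer: 0000000
0000000
0000000
0000000
0000000

Derivation:
Simulating step by step:
Generation 0 (given above): 11 live cells
Generation 1: 5 live cells
0100000
0100010
0000000
0000110
0000000
Generation 2: 2 live cells
0000000
0000000
0000110
0000000
0000000
Generation 3: 0 live cells
0000000
0000000
0000000
0000000
0000000
Generation 4: 0 live cells
0000000
0000000
0000000
0000000
0000000
Generation 5: 0 live cells
(generation 5 grid is the final answer)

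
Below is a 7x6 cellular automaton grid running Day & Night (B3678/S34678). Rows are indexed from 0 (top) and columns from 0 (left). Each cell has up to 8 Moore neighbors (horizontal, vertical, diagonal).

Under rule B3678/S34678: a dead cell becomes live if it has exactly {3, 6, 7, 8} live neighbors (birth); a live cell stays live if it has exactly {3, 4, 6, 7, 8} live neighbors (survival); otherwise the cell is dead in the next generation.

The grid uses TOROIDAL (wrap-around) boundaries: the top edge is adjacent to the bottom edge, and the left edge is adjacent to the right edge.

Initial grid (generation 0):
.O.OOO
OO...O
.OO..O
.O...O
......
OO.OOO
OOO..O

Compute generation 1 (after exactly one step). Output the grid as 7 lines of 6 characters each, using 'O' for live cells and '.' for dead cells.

Simulating step by step:
Generation 0 (given above): 21 live cells
Generation 1: 20 live cells
(generation 1 grid is the final answer)

Answer: O...O.
OO.O.O
OOO.OO
..O...
.OO...
.O..OO
O...OO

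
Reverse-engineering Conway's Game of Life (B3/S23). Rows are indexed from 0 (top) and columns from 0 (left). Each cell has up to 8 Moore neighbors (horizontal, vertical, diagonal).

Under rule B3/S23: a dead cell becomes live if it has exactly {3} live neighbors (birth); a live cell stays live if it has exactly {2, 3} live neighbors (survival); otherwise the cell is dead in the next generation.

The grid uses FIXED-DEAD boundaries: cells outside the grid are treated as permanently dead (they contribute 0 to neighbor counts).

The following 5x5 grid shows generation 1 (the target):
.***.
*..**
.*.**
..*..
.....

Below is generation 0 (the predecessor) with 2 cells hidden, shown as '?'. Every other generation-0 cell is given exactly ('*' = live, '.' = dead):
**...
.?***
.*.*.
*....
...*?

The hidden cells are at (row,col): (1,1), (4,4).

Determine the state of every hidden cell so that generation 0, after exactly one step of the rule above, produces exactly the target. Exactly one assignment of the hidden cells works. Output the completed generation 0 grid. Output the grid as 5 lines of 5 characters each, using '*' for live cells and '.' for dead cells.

Hidden generation-0 cells (in order): (1,1), (4,4).
A hidden cell only influences target cells in its own 3x3 neighborhood. Try each of the 2^2 = 4 assignments, step the completed generation 0 forward once under B3/S23, and compare with the target:
  (1,1)=. (4,4)=. -> step reproduces the target at every cell -> ACCEPT
  (1,1)=. (4,4)=* -> step gives (3,3)='*' but target has '.' -> reject
  (1,1)=* (4,4)=. -> step gives (0,0)='*' but target has '.' -> reject
  (1,1)=* (4,4)=* -> step gives (0,0)='*' but target has '.' -> reject
Unique solution: (1,1)=dead, (4,4)=dead.
Check: live-neighbor counts of every cell in the completed generation 0:
12332
34432
22433
12322
11101
Applying B3/S23 to generation 0 with these counts gives:
.***.
*..**
.*.**
..*..
.....
which matches the target exactly.

Answer: **...
..***
.*.*.
*....
...*.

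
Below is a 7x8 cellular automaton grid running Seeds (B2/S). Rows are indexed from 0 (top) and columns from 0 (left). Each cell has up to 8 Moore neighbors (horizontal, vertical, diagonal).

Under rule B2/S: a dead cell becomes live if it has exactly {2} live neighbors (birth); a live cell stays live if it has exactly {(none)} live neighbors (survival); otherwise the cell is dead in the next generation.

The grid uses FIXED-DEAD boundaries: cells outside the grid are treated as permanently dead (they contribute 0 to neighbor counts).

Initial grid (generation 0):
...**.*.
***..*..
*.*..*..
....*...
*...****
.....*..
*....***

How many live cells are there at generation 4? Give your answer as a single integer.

Simulating step by step:
Generation 0 (given above): 21 live cells
Generation 1: 8 live cells
*.......
........
......*.
*......*
...*....
**......
....*...
Generation 2: 8 live cells
........
........
.......*
......*.
..*.....
..***...
**......
Generation 3: 7 live cells
........
........
......*.
.......*
.*..**..
*.......
....*...
Generation 4: 6 live cells
........
........
.......*
....*...
*.....*.
.*.*....
........
Population at generation 4: 6

Answer: 6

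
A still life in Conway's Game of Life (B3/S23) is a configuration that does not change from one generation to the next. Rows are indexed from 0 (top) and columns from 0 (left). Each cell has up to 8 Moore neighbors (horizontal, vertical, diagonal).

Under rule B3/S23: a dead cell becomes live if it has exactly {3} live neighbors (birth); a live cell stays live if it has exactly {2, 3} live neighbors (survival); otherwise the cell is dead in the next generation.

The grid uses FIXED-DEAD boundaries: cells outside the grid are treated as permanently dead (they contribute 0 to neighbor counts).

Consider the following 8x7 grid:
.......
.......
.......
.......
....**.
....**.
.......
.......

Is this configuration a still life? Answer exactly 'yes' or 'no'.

Compute generation 1 and compare to generation 0 (given above):
Generation 1:
.......
.......
.......
.......
....**.
....**.
.......
.......
The grids are IDENTICAL -> still life.

Answer: yes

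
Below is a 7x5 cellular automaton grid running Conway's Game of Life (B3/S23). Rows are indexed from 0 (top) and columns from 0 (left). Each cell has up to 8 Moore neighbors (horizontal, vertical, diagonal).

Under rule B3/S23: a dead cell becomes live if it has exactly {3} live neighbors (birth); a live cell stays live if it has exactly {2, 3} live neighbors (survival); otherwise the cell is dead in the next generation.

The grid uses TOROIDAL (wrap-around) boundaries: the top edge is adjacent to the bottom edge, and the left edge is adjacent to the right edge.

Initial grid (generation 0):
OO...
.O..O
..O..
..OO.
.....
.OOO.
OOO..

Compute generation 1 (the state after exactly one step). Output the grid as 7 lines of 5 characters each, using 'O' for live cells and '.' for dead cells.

Answer: ....O
.OO..
.OO..
..OO.
.O...
O..O.
...OO

Derivation:
Simulating step by step:
Generation 0 (given above): 13 live cells
Generation 1: 12 live cells
(generation 1 grid is the final answer)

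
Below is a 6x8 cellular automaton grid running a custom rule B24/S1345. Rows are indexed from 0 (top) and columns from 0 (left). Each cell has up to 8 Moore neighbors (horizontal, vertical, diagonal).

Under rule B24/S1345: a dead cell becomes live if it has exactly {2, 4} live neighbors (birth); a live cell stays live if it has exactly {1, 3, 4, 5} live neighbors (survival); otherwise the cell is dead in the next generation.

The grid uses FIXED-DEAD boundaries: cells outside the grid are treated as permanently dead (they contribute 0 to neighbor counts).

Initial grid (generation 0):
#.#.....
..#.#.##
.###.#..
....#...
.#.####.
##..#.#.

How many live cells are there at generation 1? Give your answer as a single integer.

Answer: 20

Derivation:
Simulating step by step:
Generation 0 (given above): 20 live cells
Generation 1: 20 live cells
..#..###
#.#....#
..####.#
#...#...
...###.#
....#..#
Population at generation 1: 20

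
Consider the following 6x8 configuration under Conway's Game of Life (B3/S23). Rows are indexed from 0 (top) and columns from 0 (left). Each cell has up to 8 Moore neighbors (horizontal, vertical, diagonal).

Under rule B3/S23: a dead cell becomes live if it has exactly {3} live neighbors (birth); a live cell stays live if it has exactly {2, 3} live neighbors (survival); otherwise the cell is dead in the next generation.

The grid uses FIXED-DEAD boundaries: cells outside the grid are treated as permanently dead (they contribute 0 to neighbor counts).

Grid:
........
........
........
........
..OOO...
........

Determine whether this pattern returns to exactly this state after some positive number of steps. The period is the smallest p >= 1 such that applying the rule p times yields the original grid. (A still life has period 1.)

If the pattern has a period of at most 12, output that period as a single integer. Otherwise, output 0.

Answer: 2

Derivation:
Simulating and comparing each generation to the original:
Gen 0 (original, given above): 3 live cells
Gen 1: 3 live cells, differs from original
Gen 2: 3 live cells, MATCHES original -> period = 2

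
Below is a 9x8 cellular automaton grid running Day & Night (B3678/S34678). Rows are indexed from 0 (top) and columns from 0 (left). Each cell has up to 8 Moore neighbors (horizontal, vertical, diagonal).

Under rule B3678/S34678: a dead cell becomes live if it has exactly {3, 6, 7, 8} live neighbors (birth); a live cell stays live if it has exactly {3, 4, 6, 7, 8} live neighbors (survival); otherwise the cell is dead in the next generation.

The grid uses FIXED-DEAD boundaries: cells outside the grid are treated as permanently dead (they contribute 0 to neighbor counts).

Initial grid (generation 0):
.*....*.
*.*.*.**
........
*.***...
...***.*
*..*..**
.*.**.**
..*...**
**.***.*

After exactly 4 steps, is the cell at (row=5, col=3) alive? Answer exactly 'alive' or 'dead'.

Simulating step by step:
Generation 0 (given above): 33 live cells
Generation 1: 20 live cells
.....*.*
.*...*..
..*.**..
...***..
.*...*..
...**..*
...*....
*.*....*
..*.....
Generation 2: 20 live cells
......*.
.....*..
.....**.
..**.**.
..*.***.
..*.*...
..***...
.*.*....
.*......
Generation 3: 21 live cells
........
.....*..
.....**.
...*.*.*
.****.*.
.****...
.**.*...
...**...
..*.....
Generation 4: 19 live cells
........
......*.
.....**.
...*.*..
.***....
*.***...
.*.***..
.*.*....
...*....

Cell (5,3) at generation 4: 1 -> alive

Answer: alive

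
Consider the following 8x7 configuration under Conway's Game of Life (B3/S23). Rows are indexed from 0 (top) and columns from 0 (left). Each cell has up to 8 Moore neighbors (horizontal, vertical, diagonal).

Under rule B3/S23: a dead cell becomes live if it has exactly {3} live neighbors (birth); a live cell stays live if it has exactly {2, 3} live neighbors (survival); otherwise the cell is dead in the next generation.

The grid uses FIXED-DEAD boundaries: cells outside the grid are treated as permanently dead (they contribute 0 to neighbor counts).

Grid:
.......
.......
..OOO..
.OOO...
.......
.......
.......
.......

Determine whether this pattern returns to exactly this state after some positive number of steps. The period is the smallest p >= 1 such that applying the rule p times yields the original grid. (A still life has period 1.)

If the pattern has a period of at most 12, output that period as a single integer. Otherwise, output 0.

Simulating and comparing each generation to the original:
Gen 0 (original, given above): 6 live cells
Gen 1: 6 live cells, differs from original
Gen 2: 6 live cells, MATCHES original -> period = 2

Answer: 2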